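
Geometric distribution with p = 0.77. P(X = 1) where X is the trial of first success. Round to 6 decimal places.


P = (1-p)^(k-1) * p
(1-p)^(k-1) = 0.23^0 = 1
P = 1 * 0.77 = 0.77

0.770000


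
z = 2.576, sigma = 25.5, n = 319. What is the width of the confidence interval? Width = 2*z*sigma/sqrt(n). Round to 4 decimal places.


width = 2*z*sigma/sqrt(n)
2*z*sigma = 2 * 2.576 * 25.5 = 131.376
sqrt(319) ≈ 17.860571
width = 131.376 / 17.860571 ≈ 7.355644

7.3556


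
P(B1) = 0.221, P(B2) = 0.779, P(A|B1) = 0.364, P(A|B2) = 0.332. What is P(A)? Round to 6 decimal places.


P(A) = P(A|B1)*P(B1) + P(A|B2)*P(B2)
P(A|B1)*P(B1) = 0.364 * 0.221 = 0.080444
P(A|B2)*P(B2) = 0.332 * 0.779 = 0.258628
P(A) = 0.080444 + 0.258628 = 0.339072

0.339072


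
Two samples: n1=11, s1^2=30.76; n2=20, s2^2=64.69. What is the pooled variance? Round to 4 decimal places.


sp^2 = ((n1-1)*s1^2 + (n2-1)*s2^2)/(n1+n2-2)
(n1-1)*s1^2 = 10 * 30.76 = 307.6
(n2-1)*s2^2 = 19 * 64.69 = 1229.11
numerator = 307.6 + 1229.11 = 1536.71
n1+n2-2 = 29
sp^2 = 1536.71 / 29 = 52.99

52.9900


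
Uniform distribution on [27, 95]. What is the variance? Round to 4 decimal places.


Var = (b-a)^2 / 12
(b-a)^2 = (95 - 27)^2 = 4624
Var = 4624/12 ≈ 385.333333

385.3333


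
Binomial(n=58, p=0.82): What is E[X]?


E[X] = n*p = 58 * 0.82 = 47.56

47.56


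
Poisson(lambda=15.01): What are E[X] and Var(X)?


E[X] = Var(X) = lambda = 15.01

15.01, 15.01


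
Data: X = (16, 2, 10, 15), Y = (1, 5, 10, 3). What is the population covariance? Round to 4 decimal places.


Cov = (1/n)*sum((xi-xbar)(yi-ybar))
n = 4, xbar = 43/4 = 10.75, ybar = 19/4 = 4.75
sum((xi-xbar)(yi-ybar)) = -33.25
Cov = -33.25 / 4 = -8.3125

-8.3125


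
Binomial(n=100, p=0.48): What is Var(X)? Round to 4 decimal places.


Var = n*p*(1-p) = 100 * 0.48 * 0.52 = 24.96

24.9600


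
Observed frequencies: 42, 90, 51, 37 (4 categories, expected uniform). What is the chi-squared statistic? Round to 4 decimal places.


chi2 = sum((O-E)^2/E), E = total/4
total = 220, E = 220/4 = 55
(42 - 55)^2 / 55 = 169 / 55 = 169/55 ≈ 3.072727
(90 - 55)^2 / 55 = 1225 / 55 = 245/11 ≈ 22.272727
(51 - 55)^2 / 55 = 16 / 55 = 16/55 ≈ 0.290909
(37 - 55)^2 / 55 = 324 / 55 = 324/55 ≈ 5.890909
chi2 = 1734/55 ≈ 31.527273

31.5273


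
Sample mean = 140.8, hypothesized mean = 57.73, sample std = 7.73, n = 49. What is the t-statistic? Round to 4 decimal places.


t = (xbar - mu0) / (s/sqrt(n))
xbar - mu0 = 140.8 - 57.73 = 83.07
sqrt(49) = 7
s/sqrt(n) = 7.73 / 7 = 773/700 ≈ 1.10428571
t = 83.07 / 1.10428571 = 58149/773 ≈ 75.225097

75.2251


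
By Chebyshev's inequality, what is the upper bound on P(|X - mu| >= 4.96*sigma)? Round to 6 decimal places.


P <= 1/k^2
k^2 = 4.96^2 = 24.6016
1/k^2 = 1 / 24.6016 ≈ 0.04064776

0.040648


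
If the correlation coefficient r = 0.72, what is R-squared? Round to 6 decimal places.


R^2 = r^2 = (0.72)^2 = 0.5184

0.518400


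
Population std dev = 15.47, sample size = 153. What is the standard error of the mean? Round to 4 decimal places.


SE = sigma / sqrt(n)
sqrt(153) ≈ 12.369317
SE = 15.47 / 12.369317 ≈ 1.250675

1.2507


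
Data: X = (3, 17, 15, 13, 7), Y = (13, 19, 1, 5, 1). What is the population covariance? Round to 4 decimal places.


Cov = (1/n)*sum((xi-xbar)(yi-ybar))
n = 5, xbar = 55/5 = 11, ybar = 39/5 = 7.8
sum((xi-xbar)(yi-ybar)) = 20
Cov = 20 / 5 = 4

4.0000


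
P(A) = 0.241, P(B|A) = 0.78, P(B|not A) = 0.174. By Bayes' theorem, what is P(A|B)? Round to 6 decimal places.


P(A|B) = P(B|A)*P(A) / P(B), P(B) = P(B|A)*P(A) + P(B|not A)*P(not A)
P(B|A)*P(A) = 0.78 * 0.241 = 0.18798
P(B|not A)*P(not A) = 0.174 * 0.759 = 0.132066
P(B) = 0.18798 + 0.132066 = 0.320046
P(A|B) = 0.18798 / 0.320046 ≈ 0.58735307

0.587353


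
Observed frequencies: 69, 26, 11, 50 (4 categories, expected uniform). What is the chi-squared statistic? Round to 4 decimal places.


chi2 = sum((O-E)^2/E), E = total/4
total = 156, E = 156/4 = 39
(69 - 39)^2 / 39 = 900 / 39 = 300/13 ≈ 23.076923
(26 - 39)^2 / 39 = 169 / 39 = 13/3 ≈ 4.333333
(11 - 39)^2 / 39 = 784 / 39 = 784/39 ≈ 20.102564
(50 - 39)^2 / 39 = 121 / 39 = 121/39 ≈ 3.102564
chi2 = 658/13 ≈ 50.615385

50.6154


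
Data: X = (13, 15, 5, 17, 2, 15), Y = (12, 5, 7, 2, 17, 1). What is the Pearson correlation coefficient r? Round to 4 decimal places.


r = sum((xi-xbar)(yi-ybar)) / sqrt(sum((xi-xbar)^2) * sum((yi-ybar)^2))
n = 6, xbar = 67/6 ≈ 11.166667, ybar = 44/6 = 22/3 ≈ 7.333333
Sxy = sum((xi-xbar)(yi-ybar)) = -427/3 ≈ -142.333333
Sxx = sum((xi-xbar)^2) = 1133/6 ≈ 188.833333
Syy = sum((yi-ybar)^2) = 568/3 ≈ 189.333333
sqrt(Sxx*Syy) ≈ 189.083168
r = Sxy / sqrt(Sxx*Syy) = -142.333333 / 189.083168 ≈ -0.752755

-0.7528


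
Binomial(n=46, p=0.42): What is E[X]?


E[X] = n*p = 46 * 0.42 = 19.32

19.32


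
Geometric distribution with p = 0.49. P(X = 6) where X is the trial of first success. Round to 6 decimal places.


P = (1-p)^(k-1) * p
(1-p)^(k-1) = 0.51^5 ≈ 0.03450253
P = 0.03450253 * 0.49 ≈ 0.01690624

0.016906


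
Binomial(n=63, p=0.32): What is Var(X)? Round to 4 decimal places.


Var = n*p*(1-p) = 63 * 0.32 * 0.68 = 13.7088

13.7088


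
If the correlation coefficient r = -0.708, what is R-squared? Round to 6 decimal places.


R^2 = r^2 = (-0.708)^2 = 0.501264

0.501264


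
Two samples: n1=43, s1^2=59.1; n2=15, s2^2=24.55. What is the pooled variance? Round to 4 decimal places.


sp^2 = ((n1-1)*s1^2 + (n2-1)*s2^2)/(n1+n2-2)
(n1-1)*s1^2 = 42 * 59.1 = 2482.2
(n2-1)*s2^2 = 14 * 24.55 = 343.7
numerator = 2482.2 + 343.7 = 2825.9
n1+n2-2 = 56
sp^2 = 2825.9 / 56 = 50.4625

50.4625


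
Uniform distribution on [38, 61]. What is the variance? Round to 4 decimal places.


Var = (b-a)^2 / 12
(b-a)^2 = (61 - 38)^2 = 529
Var = 529/12 ≈ 44.083333

44.0833


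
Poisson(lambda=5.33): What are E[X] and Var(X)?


E[X] = Var(X) = lambda = 5.33

5.33, 5.33


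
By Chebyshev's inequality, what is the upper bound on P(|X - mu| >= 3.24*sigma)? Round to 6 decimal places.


P <= 1/k^2
k^2 = 3.24^2 = 10.4976
1/k^2 = 1 / 10.4976 = 625/6561 ≈ 0.09525987

0.095260


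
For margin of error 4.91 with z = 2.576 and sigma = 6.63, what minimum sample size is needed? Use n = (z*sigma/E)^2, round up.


z*sigma/E = 2.576 * 6.63 / 4.91 ≈ 3.478387
(z*sigma/E)^2 ≈ 12.099176
round up: n = 13

13


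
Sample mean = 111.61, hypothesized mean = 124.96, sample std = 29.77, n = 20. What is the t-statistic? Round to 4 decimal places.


t = (xbar - mu0) / (s/sqrt(n))
xbar - mu0 = 111.61 - 124.96 = -13.35
sqrt(20) ≈ 4.47213595
s/sqrt(n) = 29.77 / 4.47213595 ≈ 6.65677437
t = -13.35 / 6.65677437 ≈ -2.005476

-2.0055


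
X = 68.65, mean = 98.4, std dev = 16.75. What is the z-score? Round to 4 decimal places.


z = (X - mu) / sigma
X - mu = 68.65 - 98.4 = -29.75
z = -29.75 / 16.75 = -119/67 ≈ -1.776119

-1.7761


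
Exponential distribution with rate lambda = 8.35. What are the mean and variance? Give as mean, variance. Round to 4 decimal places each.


mean = 1/lam, var = 1/lam^2
mean = 1 / 8.35 = 20/167 ≈ 0.119760
lam^2 = 8.35^2 = 69.7225
var = 1 / 69.7225 ≈ 0.014343

0.1198, 0.0143


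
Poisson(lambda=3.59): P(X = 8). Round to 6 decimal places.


P = e^(-lam) * lam^k / k!
e^(-3.59) ≈ 0.02759833
lam^k = 3.59^8 ≈ 27590.247009
k! = 8! = 40320
P = 0.02759833 * 27590.247009 / 40320 ≈ 0.018885

0.018885


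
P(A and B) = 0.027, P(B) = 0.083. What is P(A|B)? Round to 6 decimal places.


P(A|B) = P(A and B) / P(B) = 0.027 / 0.083 = 27/83 ≈ 0.32530120

0.325301


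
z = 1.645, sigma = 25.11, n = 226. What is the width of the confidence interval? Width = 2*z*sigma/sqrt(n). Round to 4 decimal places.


width = 2*z*sigma/sqrt(n)
2*z*sigma = 2 * 1.645 * 25.11 = 82.6119
sqrt(226) ≈ 15.033296
width = 82.6119 / 15.033296 ≈ 5.495262

5.4953


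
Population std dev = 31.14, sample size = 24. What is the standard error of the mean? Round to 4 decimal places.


SE = sigma / sqrt(n)
sqrt(24) ≈ 4.898979
SE = 31.14 / 4.898979 ≈ 6.356426

6.3564


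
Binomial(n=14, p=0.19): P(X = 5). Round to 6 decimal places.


P = C(n,k) * p^k * (1-p)^(n-k)
C(14,5) = 2002
p^k = 0.19^5 = 0.0002476099
(1-p)^(n-k) = 0.81^9 ≈ 0.1500946
P = 2002 * 0.0002476099 * 0.1500946 ≈ 0.074404

0.074404


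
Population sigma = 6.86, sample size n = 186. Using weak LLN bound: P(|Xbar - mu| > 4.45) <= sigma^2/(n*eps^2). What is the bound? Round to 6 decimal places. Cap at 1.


bound = min(1, sigma^2/(n*eps^2))
sigma^2 = 6.86^2 = 47.0596
n*eps^2 = 186 * 4.45^2 = 186 * 19.8025 = 3683.265
sigma^2/(n*eps^2) = 47.0596 / 3683.265 ≈ 0.01277660

0.012777


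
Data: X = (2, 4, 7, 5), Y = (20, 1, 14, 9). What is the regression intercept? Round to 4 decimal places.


a = ybar - b*xbar, where b = sum((xi-xbar)(yi-ybar)) / sum((xi-xbar)^2)
n = 4, xbar = 18/4 = 4.5, ybar = 44/4 = 11
Sxy = sum((xi-xbar)(yi-ybar)) = -11
Sxx = sum((xi-xbar)^2) = 13
b = Sxy / Sxx = -11/13 ≈ -0.846154
a = 11 - (-0.846154) * 4.5 = 385/26 ≈ 14.807692

14.8077


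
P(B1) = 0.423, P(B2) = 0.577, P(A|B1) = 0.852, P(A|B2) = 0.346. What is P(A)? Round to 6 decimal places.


P(A) = P(A|B1)*P(B1) + P(A|B2)*P(B2)
P(A|B1)*P(B1) = 0.852 * 0.423 = 0.360396
P(A|B2)*P(B2) = 0.346 * 0.577 = 0.199642
P(A) = 0.360396 + 0.199642 = 0.560038

0.560038


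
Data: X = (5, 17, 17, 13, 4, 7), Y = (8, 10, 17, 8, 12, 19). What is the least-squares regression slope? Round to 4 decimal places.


b = sum((xi-xbar)(yi-ybar)) / sum((xi-xbar)^2)
n = 6, xbar = 63/6 = 10.5, ybar = 74/6 = 37/3 ≈ 12.333333
Sxy = sum((xi-xbar)(yi-ybar)) = 7
Sxx = sum((xi-xbar)^2) = 175.5
b = Sxy / Sxx = 14/351 ≈ 0.039886

0.0399


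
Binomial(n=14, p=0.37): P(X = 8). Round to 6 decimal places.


P = C(n,k) * p^k * (1-p)^(n-k)
C(14,8) = 3003
p^k = 0.37^8 ≈ 0.0003512479
(1-p)^(n-k) = 0.63^6 ≈ 0.06252350
P = 3003 * 0.0003512479 * 0.06252350 ≈ 0.065950

0.065950


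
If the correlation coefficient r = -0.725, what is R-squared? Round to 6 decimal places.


R^2 = r^2 = (-0.725)^2 = 0.525625

0.525625


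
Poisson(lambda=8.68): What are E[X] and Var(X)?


E[X] = Var(X) = lambda = 8.68

8.68, 8.68


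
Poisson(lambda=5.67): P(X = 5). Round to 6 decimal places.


P = e^(-lam) * lam^k / k!
e^(-5.67) ≈ 0.003447865
lam^k = 5.67^5 ≈ 5860.238543
k! = 5! = 120
P = 0.003447865 * 5860.238543 / 120 ≈ 0.168378

0.168378


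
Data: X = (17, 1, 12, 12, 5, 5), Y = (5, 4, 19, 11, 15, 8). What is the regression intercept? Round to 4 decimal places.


a = ybar - b*xbar, where b = sum((xi-xbar)(yi-ybar)) / sum((xi-xbar)^2)
n = 6, xbar = 52/6 = 26/3 ≈ 8.666667, ybar = 62/6 = 31/3 ≈ 10.333333
Sxy = sum((xi-xbar)(yi-ybar)) = 80/3 ≈ 26.666667
Sxx = sum((xi-xbar)^2) = 532/3 ≈ 177.333333
b = Sxy / Sxx = 20/133 ≈ 0.150376
a = 10.333333 - 0.150376 * 8.666667 = 1201/133 ≈ 9.030075

9.0301


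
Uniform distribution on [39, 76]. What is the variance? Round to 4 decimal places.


Var = (b-a)^2 / 12
(b-a)^2 = (76 - 39)^2 = 1369
Var = 1369/12 ≈ 114.083333

114.0833


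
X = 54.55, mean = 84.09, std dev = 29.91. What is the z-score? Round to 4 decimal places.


z = (X - mu) / sigma
X - mu = 54.55 - 84.09 = -29.54
z = -29.54 / 29.91 = -2954/2991 ≈ -0.987630

-0.9876


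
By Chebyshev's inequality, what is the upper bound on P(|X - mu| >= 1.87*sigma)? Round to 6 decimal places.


P <= 1/k^2
k^2 = 1.87^2 = 3.4969
1/k^2 = 1 / 3.4969 ≈ 0.28596757

0.285968


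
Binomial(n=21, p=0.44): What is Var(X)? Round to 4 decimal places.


Var = n*p*(1-p) = 21 * 0.44 * 0.56 = 5.1744

5.1744


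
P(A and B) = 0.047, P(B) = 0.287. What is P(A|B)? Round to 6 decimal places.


P(A|B) = P(A and B) / P(B) = 0.047 / 0.287 = 47/287 ≈ 0.16376307

0.163763


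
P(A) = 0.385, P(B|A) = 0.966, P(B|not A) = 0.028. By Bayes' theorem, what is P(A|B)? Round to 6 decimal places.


P(A|B) = P(B|A)*P(A) / P(B), P(B) = P(B|A)*P(A) + P(B|not A)*P(not A)
P(B|A)*P(A) = 0.966 * 0.385 = 0.37191
P(B|not A)*P(not A) = 0.028 * 0.615 = 0.01722
P(B) = 0.37191 + 0.01722 = 0.38913
P(A|B) = 0.37191 / 0.38913 = 1771/1853 ≈ 0.95574744

0.955747


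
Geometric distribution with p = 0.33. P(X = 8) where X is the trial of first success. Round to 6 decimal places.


P = (1-p)^(k-1) * p
(1-p)^(k-1) = 0.67^7 ≈ 0.06060712
P = 0.06060712 * 0.33 ≈ 0.02000035

0.020000


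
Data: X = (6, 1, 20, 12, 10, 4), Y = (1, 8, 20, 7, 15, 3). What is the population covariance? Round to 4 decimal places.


Cov = (1/n)*sum((xi-xbar)(yi-ybar))
n = 6, xbar = 53/6 ≈ 8.833333, ybar = 54/6 = 9
sum((xi-xbar)(yi-ybar)) = 183
Cov = 183 / 6 = 30.5

30.5000


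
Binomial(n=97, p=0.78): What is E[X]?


E[X] = n*p = 97 * 0.78 = 75.66

75.66


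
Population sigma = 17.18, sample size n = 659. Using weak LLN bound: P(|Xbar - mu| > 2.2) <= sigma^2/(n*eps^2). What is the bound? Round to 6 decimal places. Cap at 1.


bound = min(1, sigma^2/(n*eps^2))
sigma^2 = 17.18^2 = 295.1524
n*eps^2 = 659 * 2.2^2 = 659 * 4.84 = 3189.56
sigma^2/(n*eps^2) = 295.1524 / 3189.56 ≈ 0.09253703

0.092537


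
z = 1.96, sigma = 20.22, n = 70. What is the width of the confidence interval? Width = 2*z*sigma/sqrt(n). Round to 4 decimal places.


width = 2*z*sigma/sqrt(n)
2*z*sigma = 2 * 1.96 * 20.22 = 79.2624
sqrt(70) ≈ 8.366600
width = 79.2624 / 8.366600 ≈ 9.473669

9.4737


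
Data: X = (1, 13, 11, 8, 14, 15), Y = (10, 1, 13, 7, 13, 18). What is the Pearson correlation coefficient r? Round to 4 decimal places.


r = sum((xi-xbar)(yi-ybar)) / sqrt(sum((xi-xbar)^2) * sum((yi-ybar)^2))
n = 6, xbar = 62/6 = 31/3 ≈ 10.333333, ybar = 62/6 = 31/3 ≈ 10.333333
Sxy = sum((xi-xbar)(yi-ybar)) = 100/3 ≈ 33.333333
Sxx = sum((xi-xbar)^2) = 406/3 ≈ 135.333333
Syy = sum((yi-ybar)^2) = 514/3 ≈ 171.333333
sqrt(Sxx*Syy) ≈ 152.273146
r = Sxy / sqrt(Sxx*Syy) = 33.333333 / 152.273146 ≈ 0.218905

0.2189


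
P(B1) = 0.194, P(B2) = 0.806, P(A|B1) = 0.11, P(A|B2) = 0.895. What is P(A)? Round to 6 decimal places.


P(A) = P(A|B1)*P(B1) + P(A|B2)*P(B2)
P(A|B1)*P(B1) = 0.11 * 0.194 = 0.02134
P(A|B2)*P(B2) = 0.895 * 0.806 = 0.72137
P(A) = 0.02134 + 0.72137 = 0.74271

0.742710


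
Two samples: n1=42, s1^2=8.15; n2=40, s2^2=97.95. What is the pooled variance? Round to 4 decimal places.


sp^2 = ((n1-1)*s1^2 + (n2-1)*s2^2)/(n1+n2-2)
(n1-1)*s1^2 = 41 * 8.15 = 334.15
(n2-1)*s2^2 = 39 * 97.95 = 3820.05
numerator = 334.15 + 3820.05 = 4154.2
n1+n2-2 = 80
sp^2 = 4154.2 / 80 = 51.9275

51.9275


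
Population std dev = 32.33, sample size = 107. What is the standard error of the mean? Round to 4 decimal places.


SE = sigma / sqrt(n)
sqrt(107) ≈ 10.344080
SE = 32.33 / 10.344080 ≈ 3.125459

3.1255


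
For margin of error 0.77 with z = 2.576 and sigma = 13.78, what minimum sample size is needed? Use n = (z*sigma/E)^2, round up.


z*sigma/E = 2.576 * 13.78 / 0.77 = 63388/1375 ≈ 46.100364
(z*sigma/E)^2 ≈ 2125.243527
round up: n = 2126

2126


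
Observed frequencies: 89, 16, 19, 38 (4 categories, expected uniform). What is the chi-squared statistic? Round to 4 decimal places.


chi2 = sum((O-E)^2/E), E = total/4
total = 162, E = 162/4 = 40.5
(89 - 40.5)^2 / 40.5 = 2352.25 / 40.5 = 9409/162 ≈ 58.080247
(16 - 40.5)^2 / 40.5 = 600.25 / 40.5 = 2401/162 ≈ 14.820988
(19 - 40.5)^2 / 40.5 = 462.25 / 40.5 = 1849/162 ≈ 11.413580
(38 - 40.5)^2 / 40.5 = 6.25 / 40.5 = 25/162 ≈ 0.154321
chi2 = 6842/81 ≈ 84.469136

84.4691


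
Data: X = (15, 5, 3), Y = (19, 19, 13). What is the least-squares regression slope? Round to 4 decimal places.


b = sum((xi-xbar)(yi-ybar)) / sum((xi-xbar)^2)
n = 3, xbar = 23/3 ≈ 7.666667, ybar = 51/3 = 17
Sxy = sum((xi-xbar)(yi-ybar)) = 28
Sxx = sum((xi-xbar)^2) = 248/3 ≈ 82.666667
b = Sxy / Sxx = 21/62 ≈ 0.338710

0.3387


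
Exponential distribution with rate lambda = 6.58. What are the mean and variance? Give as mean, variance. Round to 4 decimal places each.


mean = 1/lam, var = 1/lam^2
mean = 1 / 6.58 = 50/329 ≈ 0.151976
lam^2 = 6.58^2 = 43.2964
var = 1 / 43.2964 ≈ 0.023097

0.1520, 0.0231


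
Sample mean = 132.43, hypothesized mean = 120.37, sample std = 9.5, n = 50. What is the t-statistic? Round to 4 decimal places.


t = (xbar - mu0) / (s/sqrt(n))
xbar - mu0 = 132.43 - 120.37 = 12.06
sqrt(50) ≈ 7.07106781
s/sqrt(n) = 9.5 / 7.07106781 ≈ 1.34350288
t = 12.06 / 1.34350288 ≈ 8.976535

8.9765


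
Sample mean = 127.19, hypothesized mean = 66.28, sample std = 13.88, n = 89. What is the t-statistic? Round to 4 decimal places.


t = (xbar - mu0) / (s/sqrt(n))
xbar - mu0 = 127.19 - 66.28 = 60.91
sqrt(89) ≈ 9.43398113
s/sqrt(n) = 13.88 / 9.43398113 ≈ 1.47127706
t = 60.91 / 1.47127706 ≈ 41.399409

41.3994


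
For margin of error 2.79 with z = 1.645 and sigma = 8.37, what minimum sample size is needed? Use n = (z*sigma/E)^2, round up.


z*sigma/E = 1.645 * 8.37 / 2.79 = 4.935
(z*sigma/E)^2 = 24.354225
round up: n = 25

25


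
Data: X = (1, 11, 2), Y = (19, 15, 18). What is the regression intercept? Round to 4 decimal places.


a = ybar - b*xbar, where b = sum((xi-xbar)(yi-ybar)) / sum((xi-xbar)^2)
n = 3, xbar = 14/3 ≈ 4.666667, ybar = 52/3 ≈ 17.333333
Sxy = sum((xi-xbar)(yi-ybar)) = -68/3 ≈ -22.666667
Sxx = sum((xi-xbar)^2) = 182/3 ≈ 60.666667
b = Sxy / Sxx = -34/91 ≈ -0.373626
a = 17.333333 - (-0.373626) * 4.666667 = 248/13 ≈ 19.076923

19.0769


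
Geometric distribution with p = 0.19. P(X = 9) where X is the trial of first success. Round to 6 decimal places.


P = (1-p)^(k-1) * p
(1-p)^(k-1) = 0.81^8 ≈ 0.1853020
P = 0.1853020 * 0.19 ≈ 0.03520738

0.035207


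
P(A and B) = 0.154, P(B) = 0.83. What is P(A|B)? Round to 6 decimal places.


P(A|B) = P(A and B) / P(B) = 0.154 / 0.83 = 77/415 ≈ 0.18554217

0.185542


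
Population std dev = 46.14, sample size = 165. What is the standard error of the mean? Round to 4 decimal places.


SE = sigma / sqrt(n)
sqrt(165) ≈ 12.845233
SE = 46.14 / 12.845233 ≈ 3.591994

3.5920


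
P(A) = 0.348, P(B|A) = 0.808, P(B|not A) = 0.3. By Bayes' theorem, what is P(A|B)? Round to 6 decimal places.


P(A|B) = P(B|A)*P(A) / P(B), P(B) = P(B|A)*P(A) + P(B|not A)*P(not A)
P(B|A)*P(A) = 0.808 * 0.348 = 0.281184
P(B|not A)*P(not A) = 0.3 * 0.652 = 0.1956
P(B) = 0.281184 + 0.1956 = 0.476784
P(A|B) = 0.281184 / 0.476784 = 5858/9933 ≈ 0.58975133

0.589751


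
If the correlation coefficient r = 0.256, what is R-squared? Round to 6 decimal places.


R^2 = r^2 = (0.256)^2 = 0.065536

0.065536


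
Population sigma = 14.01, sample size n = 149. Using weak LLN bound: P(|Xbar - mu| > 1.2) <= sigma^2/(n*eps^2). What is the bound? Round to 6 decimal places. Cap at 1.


bound = min(1, sigma^2/(n*eps^2))
sigma^2 = 14.01^2 = 196.2801
n*eps^2 = 149 * 1.2^2 = 149 * 1.44 = 214.56
sigma^2/(n*eps^2) = 196.2801 / 214.56 ≈ 0.91480285

0.914803


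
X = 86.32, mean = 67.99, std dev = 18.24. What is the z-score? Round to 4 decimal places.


z = (X - mu) / sigma
X - mu = 86.32 - 67.99 = 18.33
z = 18.33 / 18.24 = 611/608 ≈ 1.004934

1.0049


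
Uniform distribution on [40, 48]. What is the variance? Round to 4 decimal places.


Var = (b-a)^2 / 12
(b-a)^2 = (48 - 40)^2 = 64
Var = 64/12 ≈ 5.333333

5.3333


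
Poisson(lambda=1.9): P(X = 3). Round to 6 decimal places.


P = e^(-lam) * lam^k / k!
e^(-1.9) ≈ 0.1495686
lam^k = 1.9^3 = 6.859
k! = 3! = 6
P = 0.1495686 * 6.859 / 6 ≈ 0.170982

0.170982


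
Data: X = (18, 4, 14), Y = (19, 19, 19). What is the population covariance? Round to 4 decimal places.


Cov = (1/n)*sum((xi-xbar)(yi-ybar))
n = 3, xbar = 36/3 = 12, ybar = 57/3 = 19
sum((xi-xbar)(yi-ybar)) = 0
Cov = 0 / 3 = 0

0.0000


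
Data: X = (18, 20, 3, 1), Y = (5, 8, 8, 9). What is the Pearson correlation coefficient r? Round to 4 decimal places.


r = sum((xi-xbar)(yi-ybar)) / sqrt(sum((xi-xbar)^2) * sum((yi-ybar)^2))
n = 4, xbar = 42/4 = 10.5, ybar = 30/4 = 7.5
Sxy = sum((xi-xbar)(yi-ybar)) = -32
Sxx = sum((xi-xbar)^2) = 293
Syy = sum((yi-ybar)^2) = 9
sqrt(Sxx*Syy) ≈ 51.351728
r = Sxy / sqrt(Sxx*Syy) = -32 / 51.351728 ≈ -0.623153

-0.6232


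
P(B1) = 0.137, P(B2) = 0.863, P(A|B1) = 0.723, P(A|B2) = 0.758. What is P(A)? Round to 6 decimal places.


P(A) = P(A|B1)*P(B1) + P(A|B2)*P(B2)
P(A|B1)*P(B1) = 0.723 * 0.137 = 0.099051
P(A|B2)*P(B2) = 0.758 * 0.863 = 0.654154
P(A) = 0.099051 + 0.654154 = 0.753205

0.753205


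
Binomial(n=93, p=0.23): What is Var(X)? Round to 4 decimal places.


Var = n*p*(1-p) = 93 * 0.23 * 0.77 = 16.4703

16.4703


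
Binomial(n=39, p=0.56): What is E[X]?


E[X] = n*p = 39 * 0.56 = 21.84

21.84


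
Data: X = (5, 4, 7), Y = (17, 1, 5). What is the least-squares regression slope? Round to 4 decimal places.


b = sum((xi-xbar)(yi-ybar)) / sum((xi-xbar)^2)
n = 3, xbar = 16/3 ≈ 5.333333, ybar = 23/3 ≈ 7.666667
Sxy = sum((xi-xbar)(yi-ybar)) = 4/3 ≈ 1.333333
Sxx = sum((xi-xbar)^2) = 14/3 ≈ 4.666667
b = Sxy / Sxx = 2/7 ≈ 0.285714

0.2857


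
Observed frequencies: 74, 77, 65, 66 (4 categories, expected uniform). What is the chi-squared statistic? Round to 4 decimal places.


chi2 = sum((O-E)^2/E), E = total/4
total = 282, E = 282/4 = 70.5
(74 - 70.5)^2 / 70.5 = 12.25 / 70.5 = 49/282 ≈ 0.173759
(77 - 70.5)^2 / 70.5 = 42.25 / 70.5 = 169/282 ≈ 0.599291
(65 - 70.5)^2 / 70.5 = 30.25 / 70.5 = 121/282 ≈ 0.429078
(66 - 70.5)^2 / 70.5 = 20.25 / 70.5 = 27/94 ≈ 0.287234
chi2 = 70/47 ≈ 1.489362

1.4894


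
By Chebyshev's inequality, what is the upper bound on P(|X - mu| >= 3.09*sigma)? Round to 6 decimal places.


P <= 1/k^2
k^2 = 3.09^2 = 9.5481
1/k^2 = 1 / 9.5481 ≈ 0.10473288

0.104733


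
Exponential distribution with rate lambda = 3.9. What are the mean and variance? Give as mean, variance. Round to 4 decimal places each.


mean = 1/lam, var = 1/lam^2
mean = 1 / 3.9 = 10/39 ≈ 0.256410
lam^2 = 3.9^2 = 15.21
var = 1 / 15.21 = 100/1521 ≈ 0.065746

0.2564, 0.0657


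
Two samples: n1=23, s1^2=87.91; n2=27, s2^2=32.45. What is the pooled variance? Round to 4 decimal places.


sp^2 = ((n1-1)*s1^2 + (n2-1)*s2^2)/(n1+n2-2)
(n1-1)*s1^2 = 22 * 87.91 = 1934.02
(n2-1)*s2^2 = 26 * 32.45 = 843.7
numerator = 1934.02 + 843.7 = 2777.72
n1+n2-2 = 48
sp^2 = 2777.72 / 48 = 69443/1200 ≈ 57.869167

57.8692


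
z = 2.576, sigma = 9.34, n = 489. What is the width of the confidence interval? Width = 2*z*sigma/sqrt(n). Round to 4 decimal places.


width = 2*z*sigma/sqrt(n)
2*z*sigma = 2 * 2.576 * 9.34 = 48.11968
sqrt(489) ≈ 22.113344
width = 48.11968 / 22.113344 ≈ 2.176047

2.1760


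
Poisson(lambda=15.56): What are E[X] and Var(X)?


E[X] = Var(X) = lambda = 15.56

15.56, 15.56


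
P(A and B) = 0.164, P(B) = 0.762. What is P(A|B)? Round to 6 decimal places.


P(A|B) = P(A and B) / P(B) = 0.164 / 0.762 = 82/381 ≈ 0.21522310

0.215223


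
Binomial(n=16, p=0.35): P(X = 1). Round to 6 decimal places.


P = C(n,k) * p^k * (1-p)^(n-k)
C(16,1) = 16
p^k = 0.35^1 = 0.35
(1-p)^(n-k) = 0.65^15 ≈ 0.001562069
P = 16 * 0.35 * 0.001562069 ≈ 0.008748

0.008748


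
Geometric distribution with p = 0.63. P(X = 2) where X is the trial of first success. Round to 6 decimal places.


P = (1-p)^(k-1) * p
(1-p)^(k-1) = 0.37^1 = 0.37
P = 0.37 * 0.63 = 0.2331

0.233100


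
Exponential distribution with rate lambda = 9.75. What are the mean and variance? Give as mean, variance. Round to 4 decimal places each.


mean = 1/lam, var = 1/lam^2
mean = 1 / 9.75 = 4/39 ≈ 0.102564
lam^2 = 9.75^2 = 95.0625
var = 1 / 95.0625 = 16/1521 ≈ 0.010519

0.1026, 0.0105


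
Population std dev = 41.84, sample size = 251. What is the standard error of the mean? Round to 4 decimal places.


SE = sigma / sqrt(n)
sqrt(251) ≈ 15.842980
SE = 41.84 / 15.842980 ≈ 2.640917

2.6409


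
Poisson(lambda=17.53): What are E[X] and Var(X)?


E[X] = Var(X) = lambda = 17.53

17.53, 17.53


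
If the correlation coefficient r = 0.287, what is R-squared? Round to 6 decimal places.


R^2 = r^2 = (0.287)^2 = 0.082369

0.082369


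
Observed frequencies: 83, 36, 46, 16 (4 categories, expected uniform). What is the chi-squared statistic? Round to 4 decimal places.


chi2 = sum((O-E)^2/E), E = total/4
total = 181, E = 181/4 = 45.25
(83 - 45.25)^2 / 45.25 = 1425.0625 / 45.25 = 22801/724 ≈ 31.493094
(36 - 45.25)^2 / 45.25 = 85.5625 / 45.25 = 1369/724 ≈ 1.890884
(46 - 45.25)^2 / 45.25 = 0.5625 / 45.25 = 9/724 ≈ 0.012431
(16 - 45.25)^2 / 45.25 = 855.5625 / 45.25 = 13689/724 ≈ 18.907459
chi2 = 9467/181 ≈ 52.303867

52.3039


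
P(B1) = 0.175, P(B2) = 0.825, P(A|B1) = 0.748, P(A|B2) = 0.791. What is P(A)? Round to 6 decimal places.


P(A) = P(A|B1)*P(B1) + P(A|B2)*P(B2)
P(A|B1)*P(B1) = 0.748 * 0.175 = 0.1309
P(A|B2)*P(B2) = 0.791 * 0.825 = 0.652575
P(A) = 0.1309 + 0.652575 = 0.783475

0.783475


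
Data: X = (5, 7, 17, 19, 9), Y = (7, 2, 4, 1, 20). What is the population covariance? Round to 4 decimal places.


Cov = (1/n)*sum((xi-xbar)(yi-ybar))
n = 5, xbar = 57/5 = 11.4, ybar = 34/5 = 6.8
sum((xi-xbar)(yi-ybar)) = -71.6
Cov = -71.6 / 5 = -14.32

-14.3200


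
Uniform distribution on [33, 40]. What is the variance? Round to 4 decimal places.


Var = (b-a)^2 / 12
(b-a)^2 = (40 - 33)^2 = 49
Var = 49/12 ≈ 4.083333

4.0833


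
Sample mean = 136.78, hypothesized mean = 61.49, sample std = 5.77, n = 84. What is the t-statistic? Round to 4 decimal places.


t = (xbar - mu0) / (s/sqrt(n))
xbar - mu0 = 136.78 - 61.49 = 75.29
sqrt(84) ≈ 9.16515139
s/sqrt(n) = 5.77 / 9.16515139 ≈ 0.62955861
t = 75.29 / 0.62955861 ≈ 119.591724

119.5917


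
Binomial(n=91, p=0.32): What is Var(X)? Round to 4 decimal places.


Var = n*p*(1-p) = 91 * 0.32 * 0.68 = 19.8016

19.8016


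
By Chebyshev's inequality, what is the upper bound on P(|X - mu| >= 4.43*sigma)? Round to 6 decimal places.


P <= 1/k^2
k^2 = 4.43^2 = 19.6249
1/k^2 = 1 / 19.6249 ≈ 0.05095567

0.050956


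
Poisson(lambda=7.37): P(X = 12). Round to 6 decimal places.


P = e^(-lam) * lam^k / k!
e^(-7.37) ≈ 0.0006298682
lam^k = 7.37^12 ≈ 25680877209.031137
k! = 12! = 479001600
P = 0.0006298682 * 25680877209.031137 / 479001600 ≈ 0.033769

0.033769


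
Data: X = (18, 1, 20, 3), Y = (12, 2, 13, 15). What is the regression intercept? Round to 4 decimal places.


a = ybar - b*xbar, where b = sum((xi-xbar)(yi-ybar)) / sum((xi-xbar)^2)
n = 4, xbar = 42/4 = 10.5, ybar = 42/4 = 10.5
Sxy = sum((xi-xbar)(yi-ybar)) = 82
Sxx = sum((xi-xbar)^2) = 293
b = Sxy / Sxx = 82/293 ≈ 0.279863
a = 10.5 - 0.279863 * 10.5 = 4431/586 ≈ 7.561433

7.5614


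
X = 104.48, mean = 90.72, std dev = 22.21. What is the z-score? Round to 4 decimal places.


z = (X - mu) / sigma
X - mu = 104.48 - 90.72 = 13.76
z = 13.76 / 22.21 = 1376/2221 ≈ 0.619541

0.6195


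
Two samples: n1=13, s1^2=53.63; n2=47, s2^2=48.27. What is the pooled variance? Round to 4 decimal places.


sp^2 = ((n1-1)*s1^2 + (n2-1)*s2^2)/(n1+n2-2)
(n1-1)*s1^2 = 12 * 53.63 = 643.56
(n2-1)*s2^2 = 46 * 48.27 = 2220.42
numerator = 643.56 + 2220.42 = 2863.98
n1+n2-2 = 58
sp^2 = 2863.98 / 58 = 143199/2900 ≈ 49.378966

49.3790


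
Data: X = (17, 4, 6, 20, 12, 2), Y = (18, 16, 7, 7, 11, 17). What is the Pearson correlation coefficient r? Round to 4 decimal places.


r = sum((xi-xbar)(yi-ybar)) / sqrt(sum((xi-xbar)^2) * sum((yi-ybar)^2))
n = 6, xbar = 61/6 ≈ 10.166667, ybar = 76/6 = 38/3 ≈ 12.666667
Sxy = sum((xi-xbar)(yi-ybar)) = -164/3 ≈ -54.666667
Sxx = sum((xi-xbar)^2) = 1613/6 ≈ 268.833333
Syy = sum((yi-ybar)^2) = 376/3 ≈ 125.333333
sqrt(Sxx*Syy) ≈ 183.558649
r = Sxy / sqrt(Sxx*Syy) = -54.666667 / 183.558649 ≈ -0.297816

-0.2978


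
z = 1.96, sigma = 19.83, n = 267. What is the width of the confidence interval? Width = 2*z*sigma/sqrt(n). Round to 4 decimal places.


width = 2*z*sigma/sqrt(n)
2*z*sigma = 2 * 1.96 * 19.83 = 77.7336
sqrt(267) ≈ 16.340135
width = 77.7336 / 16.340135 ≈ 4.757219

4.7572


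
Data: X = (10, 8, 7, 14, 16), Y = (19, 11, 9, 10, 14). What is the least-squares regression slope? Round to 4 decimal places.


b = sum((xi-xbar)(yi-ybar)) / sum((xi-xbar)^2)
n = 5, xbar = 55/5 = 11, ybar = 63/5 = 12.6
Sxy = sum((xi-xbar)(yi-ybar)) = 12
Sxx = sum((xi-xbar)^2) = 60
b = Sxy / Sxx = 0.2

0.2000


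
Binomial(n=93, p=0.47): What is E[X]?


E[X] = n*p = 93 * 0.47 = 43.71

43.71


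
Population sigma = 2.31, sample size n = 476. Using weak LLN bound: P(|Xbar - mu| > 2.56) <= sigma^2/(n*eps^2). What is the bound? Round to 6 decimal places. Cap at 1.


bound = min(1, sigma^2/(n*eps^2))
sigma^2 = 2.31^2 = 5.3361
n*eps^2 = 476 * 2.56^2 = 476 * 6.5536 = 3119.5136
sigma^2/(n*eps^2) = 5.3361 / 3119.5136 ≈ 0.00171056

0.001711


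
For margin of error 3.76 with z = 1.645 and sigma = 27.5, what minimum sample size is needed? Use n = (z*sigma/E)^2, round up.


z*sigma/E = 1.645 * 27.5 / 3.76 = 12.03125
(z*sigma/E)^2 = 148225/1024 ≈ 144.750977
round up: n = 145

145


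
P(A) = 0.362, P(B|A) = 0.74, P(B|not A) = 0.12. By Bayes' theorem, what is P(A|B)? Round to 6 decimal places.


P(A|B) = P(B|A)*P(A) / P(B), P(B) = P(B|A)*P(A) + P(B|not A)*P(not A)
P(B|A)*P(A) = 0.74 * 0.362 = 0.26788
P(B|not A)*P(not A) = 0.12 * 0.638 = 0.07656
P(B) = 0.26788 + 0.07656 = 0.34444
P(A|B) = 0.26788 / 0.34444 = 6697/8611 ≈ 0.77772616

0.777726


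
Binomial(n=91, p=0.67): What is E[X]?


E[X] = n*p = 91 * 0.67 = 60.97

60.97


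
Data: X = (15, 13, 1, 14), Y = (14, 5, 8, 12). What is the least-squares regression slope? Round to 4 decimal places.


b = sum((xi-xbar)(yi-ybar)) / sum((xi-xbar)^2)
n = 4, xbar = 43/4 = 10.75, ybar = 39/4 = 9.75
Sxy = sum((xi-xbar)(yi-ybar)) = 31.75
Sxx = sum((xi-xbar)^2) = 128.75
b = Sxy / Sxx = 127/515 ≈ 0.246602

0.2466


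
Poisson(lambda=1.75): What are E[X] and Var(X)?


E[X] = Var(X) = lambda = 1.75

1.75, 1.75


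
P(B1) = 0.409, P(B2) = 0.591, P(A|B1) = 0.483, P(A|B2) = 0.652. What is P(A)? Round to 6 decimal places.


P(A) = P(A|B1)*P(B1) + P(A|B2)*P(B2)
P(A|B1)*P(B1) = 0.483 * 0.409 = 0.197547
P(A|B2)*P(B2) = 0.652 * 0.591 = 0.385332
P(A) = 0.197547 + 0.385332 = 0.582879

0.582879


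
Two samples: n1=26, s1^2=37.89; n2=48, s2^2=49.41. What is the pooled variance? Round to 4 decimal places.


sp^2 = ((n1-1)*s1^2 + (n2-1)*s2^2)/(n1+n2-2)
(n1-1)*s1^2 = 25 * 37.89 = 947.25
(n2-1)*s2^2 = 47 * 49.41 = 2322.27
numerator = 947.25 + 2322.27 = 3269.52
n1+n2-2 = 72
sp^2 = 3269.52 / 72 = 45.41

45.4100


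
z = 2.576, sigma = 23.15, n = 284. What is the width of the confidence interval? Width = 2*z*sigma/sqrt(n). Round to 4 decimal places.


width = 2*z*sigma/sqrt(n)
2*z*sigma = 2 * 2.576 * 23.15 = 119.2688
sqrt(284) ≈ 16.852300
width = 119.2688 / 16.852300 ≈ 7.077301

7.0773


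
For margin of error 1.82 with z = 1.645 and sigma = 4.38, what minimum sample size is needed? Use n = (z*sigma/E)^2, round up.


z*sigma/E = 1.645 * 4.38 / 1.82 = 10293/2600 ≈ 3.958846
(z*sigma/E)^2 ≈ 15.672463
round up: n = 16

16


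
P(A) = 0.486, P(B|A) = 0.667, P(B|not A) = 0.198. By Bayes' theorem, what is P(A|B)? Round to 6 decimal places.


P(A|B) = P(B|A)*P(A) / P(B), P(B) = P(B|A)*P(A) + P(B|not A)*P(not A)
P(B|A)*P(A) = 0.667 * 0.486 = 0.324162
P(B|not A)*P(not A) = 0.198 * 0.514 = 0.101772
P(B) = 0.324162 + 0.101772 = 0.425934
P(A|B) = 0.324162 / 0.425934 ≈ 0.76106157

0.761062


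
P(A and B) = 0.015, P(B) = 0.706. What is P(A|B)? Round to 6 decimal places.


P(A|B) = P(A and B) / P(B) = 0.015 / 0.706 = 15/706 ≈ 0.02124646

0.021246


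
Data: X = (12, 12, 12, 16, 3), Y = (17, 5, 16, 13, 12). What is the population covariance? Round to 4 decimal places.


Cov = (1/n)*sum((xi-xbar)(yi-ybar))
n = 5, xbar = 55/5 = 11, ybar = 63/5 = 12.6
sum((xi-xbar)(yi-ybar)) = 7
Cov = 7 / 5 = 1.4

1.4000


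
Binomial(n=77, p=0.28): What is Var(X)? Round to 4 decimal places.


Var = n*p*(1-p) = 77 * 0.28 * 0.72 = 15.5232

15.5232


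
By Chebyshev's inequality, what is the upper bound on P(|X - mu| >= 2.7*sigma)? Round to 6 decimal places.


P <= 1/k^2
k^2 = 2.7^2 = 7.29
1/k^2 = 1 / 7.29 = 100/729 ≈ 0.13717421

0.137174


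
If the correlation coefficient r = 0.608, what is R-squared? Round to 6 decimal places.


R^2 = r^2 = (0.608)^2 = 0.369664

0.369664


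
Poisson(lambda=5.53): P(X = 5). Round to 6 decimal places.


P = e^(-lam) * lam^k / k!
e^(-5.53) ≈ 0.003965989
lam^k = 5.53^5 ≈ 5171.608690
k! = 5! = 120
P = 0.003965989 * 5171.608690 / 120 ≈ 0.170921

0.170921


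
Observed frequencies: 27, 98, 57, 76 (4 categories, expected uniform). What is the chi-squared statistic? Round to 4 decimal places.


chi2 = sum((O-E)^2/E), E = total/4
total = 258, E = 258/4 = 64.5
(27 - 64.5)^2 / 64.5 = 1406.25 / 64.5 = 1875/86 ≈ 21.802326
(98 - 64.5)^2 / 64.5 = 1122.25 / 64.5 = 4489/258 ≈ 17.399225
(57 - 64.5)^2 / 64.5 = 56.25 / 64.5 = 75/86 ≈ 0.872093
(76 - 64.5)^2 / 64.5 = 132.25 / 64.5 = 529/258 ≈ 2.050388
chi2 = 5434/129 ≈ 42.124031

42.1240


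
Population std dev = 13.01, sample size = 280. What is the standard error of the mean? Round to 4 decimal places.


SE = sigma / sqrt(n)
sqrt(280) ≈ 16.733201
SE = 13.01 / 16.733201 ≈ 0.777496

0.7775


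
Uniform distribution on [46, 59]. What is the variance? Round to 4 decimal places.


Var = (b-a)^2 / 12
(b-a)^2 = (59 - 46)^2 = 169
Var = 169/12 ≈ 14.083333

14.0833


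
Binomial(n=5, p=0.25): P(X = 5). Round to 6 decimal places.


P = C(n,k) * p^k * (1-p)^(n-k)
C(5,5) = 1
p^k = 0.25^5 = 0.0009765625
(1-p)^(n-k) = 0.75^0 = 1
P = 1 * 0.0009765625 * 1 = 1/1024 ≈ 0.000977

0.000977


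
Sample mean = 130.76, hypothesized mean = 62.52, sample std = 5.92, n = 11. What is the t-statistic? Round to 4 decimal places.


t = (xbar - mu0) / (s/sqrt(n))
xbar - mu0 = 130.76 - 62.52 = 68.24
sqrt(11) ≈ 3.31662479
s/sqrt(n) = 5.92 / 3.31662479 ≈ 1.78494716
t = 68.24 / 1.78494716 ≈ 38.230824

38.2308


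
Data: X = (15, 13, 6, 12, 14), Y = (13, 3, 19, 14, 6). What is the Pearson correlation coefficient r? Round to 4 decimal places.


r = sum((xi-xbar)(yi-ybar)) / sqrt(sum((xi-xbar)^2) * sum((yi-ybar)^2))
n = 5, xbar = 60/5 = 12, ybar = 55/5 = 11
Sxy = sum((xi-xbar)(yi-ybar)) = -60
Sxx = sum((xi-xbar)^2) = 50
Syy = sum((yi-ybar)^2) = 166
sqrt(Sxx*Syy) ≈ 91.104336
r = Sxy / sqrt(Sxx*Syy) = -60 / 91.104336 ≈ -0.658586

-0.6586


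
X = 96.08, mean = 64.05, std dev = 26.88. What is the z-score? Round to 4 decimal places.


z = (X - mu) / sigma
X - mu = 96.08 - 64.05 = 32.03
z = 32.03 / 26.88 = 3203/2688 ≈ 1.191592

1.1916


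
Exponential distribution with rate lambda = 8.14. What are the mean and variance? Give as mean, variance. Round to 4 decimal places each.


mean = 1/lam, var = 1/lam^2
mean = 1 / 8.14 = 50/407 ≈ 0.122850
lam^2 = 8.14^2 = 66.2596
var = 1 / 66.2596 ≈ 0.015092

0.1229, 0.0151


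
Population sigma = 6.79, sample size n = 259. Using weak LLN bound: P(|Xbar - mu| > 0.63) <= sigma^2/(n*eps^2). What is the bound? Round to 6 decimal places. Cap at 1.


bound = min(1, sigma^2/(n*eps^2))
sigma^2 = 6.79^2 = 46.1041
n*eps^2 = 259 * 0.63^2 = 259 * 0.3969 = 102.7971
sigma^2/(n*eps^2) = 46.1041 / 102.7971 ≈ 0.44849612

0.448496


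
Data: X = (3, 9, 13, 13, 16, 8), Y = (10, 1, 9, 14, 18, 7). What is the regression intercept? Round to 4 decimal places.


a = ybar - b*xbar, where b = sum((xi-xbar)(yi-ybar)) / sum((xi-xbar)^2)
n = 6, xbar = 62/6 = 31/3 ≈ 10.333333, ybar = 59/6 ≈ 9.833333
Sxy = sum((xi-xbar)(yi-ybar)) = 217/3 ≈ 72.333333
Sxx = sum((xi-xbar)^2) = 322/3 ≈ 107.333333
b = Sxy / Sxx = 31/46 ≈ 0.673913
a = 9.833333 - 0.673913 * 10.333333 = 66/23 ≈ 2.869565

2.8696


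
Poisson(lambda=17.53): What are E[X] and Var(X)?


E[X] = Var(X) = lambda = 17.53

17.53, 17.53


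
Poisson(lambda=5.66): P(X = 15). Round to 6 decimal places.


P = e^(-lam) * lam^k / k!
e^(-5.66) ≈ 0.003482517
lam^k = 5.66^15 ≈ 195995665909.611180
k! = 15! = 1307674368000
P = 0.003482517 * 195995665909.611180 / 1307674368000 ≈ 0.000522

0.000522


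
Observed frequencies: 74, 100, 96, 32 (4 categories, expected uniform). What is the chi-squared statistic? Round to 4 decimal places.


chi2 = sum((O-E)^2/E), E = total/4
total = 302, E = 302/4 = 75.5
(74 - 75.5)^2 / 75.5 = 2.25 / 75.5 = 9/302 ≈ 0.029801
(100 - 75.5)^2 / 75.5 = 600.25 / 75.5 = 2401/302 ≈ 7.950331
(96 - 75.5)^2 / 75.5 = 420.25 / 75.5 = 1681/302 ≈ 5.566225
(32 - 75.5)^2 / 75.5 = 1892.25 / 75.5 = 7569/302 ≈ 25.062914
chi2 = 5830/151 ≈ 38.609272

38.6093


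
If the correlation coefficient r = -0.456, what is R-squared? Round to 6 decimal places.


R^2 = r^2 = (-0.456)^2 = 0.207936

0.207936


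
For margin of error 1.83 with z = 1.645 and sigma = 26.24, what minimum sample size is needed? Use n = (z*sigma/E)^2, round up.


z*sigma/E = 1.645 * 26.24 / 1.83 = 107912/4575 ≈ 23.587322
(z*sigma/E)^2 ≈ 556.361778
round up: n = 557

557


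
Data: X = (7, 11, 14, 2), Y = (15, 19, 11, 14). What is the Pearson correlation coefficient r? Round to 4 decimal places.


r = sum((xi-xbar)(yi-ybar)) / sqrt(sum((xi-xbar)^2) * sum((yi-ybar)^2))
n = 4, xbar = 34/4 = 8.5, ybar = 59/4 = 14.75
Sxy = sum((xi-xbar)(yi-ybar)) = -5.5
Sxx = sum((xi-xbar)^2) = 81
Syy = sum((yi-ybar)^2) = 32.75
sqrt(Sxx*Syy) ≈ 51.504854
r = Sxy / sqrt(Sxx*Syy) = -5.5 / 51.504854 ≈ -0.106786

-0.1068


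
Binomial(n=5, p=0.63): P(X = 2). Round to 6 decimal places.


P = C(n,k) * p^k * (1-p)^(n-k)
C(5,2) = 10
p^k = 0.63^2 = 0.3969
(1-p)^(n-k) = 0.37^3 = 0.050653
P = 10 * 0.3969 * 0.050653 ≈ 0.201042

0.201042


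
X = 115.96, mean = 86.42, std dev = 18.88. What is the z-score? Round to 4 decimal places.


z = (X - mu) / sigma
X - mu = 115.96 - 86.42 = 29.54
z = 29.54 / 18.88 = 1477/944 ≈ 1.564619

1.5646


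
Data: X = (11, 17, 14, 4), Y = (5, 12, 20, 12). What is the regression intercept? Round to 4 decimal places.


a = ybar - b*xbar, where b = sum((xi-xbar)(yi-ybar)) / sum((xi-xbar)^2)
n = 4, xbar = 46/4 = 11.5, ybar = 49/4 = 12.25
Sxy = sum((xi-xbar)(yi-ybar)) = 23.5
Sxx = sum((xi-xbar)^2) = 93
b = Sxy / Sxx = 47/186 ≈ 0.252688
a = 12.25 - 0.252688 * 11.5 = 869/93 ≈ 9.344086

9.3441


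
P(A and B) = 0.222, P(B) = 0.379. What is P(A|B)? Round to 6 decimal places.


P(A|B) = P(A and B) / P(B) = 0.222 / 0.379 = 222/379 ≈ 0.58575198

0.585752


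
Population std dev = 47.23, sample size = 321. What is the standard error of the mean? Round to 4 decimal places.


SE = sigma / sqrt(n)
sqrt(321) ≈ 17.916473
SE = 47.23 / 17.916473 ≈ 2.636122

2.6361


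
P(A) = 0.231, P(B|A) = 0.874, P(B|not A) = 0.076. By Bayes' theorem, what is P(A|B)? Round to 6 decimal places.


P(A|B) = P(B|A)*P(A) / P(B), P(B) = P(B|A)*P(A) + P(B|not A)*P(not A)
P(B|A)*P(A) = 0.874 * 0.231 = 0.201894
P(B|not A)*P(not A) = 0.076 * 0.769 = 0.058444
P(B) = 0.201894 + 0.058444 = 0.260338
P(A|B) = 0.201894 / 0.260338 = 5313/6851 ≈ 0.77550723

0.775507


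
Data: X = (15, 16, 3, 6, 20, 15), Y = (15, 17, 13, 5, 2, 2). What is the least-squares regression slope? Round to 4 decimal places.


b = sum((xi-xbar)(yi-ybar)) / sum((xi-xbar)^2)
n = 6, xbar = 75/6 = 12.5, ybar = 54/6 = 9
Sxy = sum((xi-xbar)(yi-ybar)) = -39
Sxx = sum((xi-xbar)^2) = 213.5
b = Sxy / Sxx = -78/427 ≈ -0.182670

-0.1827


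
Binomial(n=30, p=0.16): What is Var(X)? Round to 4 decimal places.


Var = n*p*(1-p) = 30 * 0.16 * 0.84 = 4.032

4.0320


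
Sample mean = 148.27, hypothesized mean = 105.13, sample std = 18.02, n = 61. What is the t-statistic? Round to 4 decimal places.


t = (xbar - mu0) / (s/sqrt(n))
xbar - mu0 = 148.27 - 105.13 = 43.14
sqrt(61) ≈ 7.81024968
s/sqrt(n) = 18.02 / 7.81024968 ≈ 2.30722458
t = 43.14 / 2.30722458 ≈ 18.697790

18.6978
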